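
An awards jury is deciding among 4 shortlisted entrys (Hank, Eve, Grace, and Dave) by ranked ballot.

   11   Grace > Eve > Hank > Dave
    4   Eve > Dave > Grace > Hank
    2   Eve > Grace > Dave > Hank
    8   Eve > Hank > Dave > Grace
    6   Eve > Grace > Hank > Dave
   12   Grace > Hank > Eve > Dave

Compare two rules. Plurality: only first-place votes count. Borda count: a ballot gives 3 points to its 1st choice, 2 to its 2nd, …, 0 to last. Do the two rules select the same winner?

No

Plurality first-place counts: Hank 0, Eve 20, Grace 23, Dave 0 → Grace.
Borda totals: Hank 57, Eve 94, Grace 89, Dave 18 → Eve.
The two rules disagree: plurality picks Grace, Borda picks Eve.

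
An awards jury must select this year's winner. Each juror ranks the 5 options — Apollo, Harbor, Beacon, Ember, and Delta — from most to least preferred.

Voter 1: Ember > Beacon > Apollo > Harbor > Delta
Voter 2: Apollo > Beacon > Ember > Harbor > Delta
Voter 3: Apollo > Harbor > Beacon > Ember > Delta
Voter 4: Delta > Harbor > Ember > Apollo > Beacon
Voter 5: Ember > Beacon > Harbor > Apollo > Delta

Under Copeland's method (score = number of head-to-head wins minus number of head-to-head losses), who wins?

Pairwise results:
  Apollo vs Harbor: Apollo wins 3–2.
  Apollo vs Beacon: Apollo wins 3–2.
  Apollo vs Ember: Ember wins 3–2.
  Apollo vs Delta: Apollo wins 4–1.
  Harbor vs Beacon: Beacon wins 3–2.
  Harbor vs Ember: Ember wins 3–2.
  Harbor vs Delta: Harbor wins 4–1.
  Beacon vs Ember: Ember wins 3–2.
  Beacon vs Delta: Beacon wins 4–1.
  Ember vs Delta: Ember wins 4–1.
Copeland scores (wins − losses):
  Apollo: 3 − 1 = 2
  Harbor: 1 − 3 = -2
  Beacon: 2 − 2 = 0
  Ember: 4 − 0 = 4
  Delta: 0 − 4 = -4
Ember has the best Copeland score.

Ember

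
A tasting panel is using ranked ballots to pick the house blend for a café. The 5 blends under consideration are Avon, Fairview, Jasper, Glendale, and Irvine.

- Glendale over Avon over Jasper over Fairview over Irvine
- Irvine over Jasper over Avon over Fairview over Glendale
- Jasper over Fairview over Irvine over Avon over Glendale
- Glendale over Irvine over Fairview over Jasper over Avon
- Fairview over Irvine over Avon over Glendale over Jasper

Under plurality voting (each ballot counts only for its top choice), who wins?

First-place vote totals:
  Avon: 0
  Fairview: 1
  Jasper: 1
  Glendale: 2
  Irvine: 1
Glendale has the most first-place votes.

Glendale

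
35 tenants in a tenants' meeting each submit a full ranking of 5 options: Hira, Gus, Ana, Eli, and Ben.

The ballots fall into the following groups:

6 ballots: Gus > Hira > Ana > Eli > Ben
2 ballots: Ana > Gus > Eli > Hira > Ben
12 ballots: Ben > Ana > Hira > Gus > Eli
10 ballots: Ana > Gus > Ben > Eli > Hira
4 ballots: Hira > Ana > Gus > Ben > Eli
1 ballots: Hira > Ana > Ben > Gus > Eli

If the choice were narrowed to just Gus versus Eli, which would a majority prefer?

Gus

Ballots ranking Gus above Eli: 6+2+12+10+4+1 = 35.
Ballots ranking Eli above Gus: 0.
Gus wins the head-to-head, 35–0.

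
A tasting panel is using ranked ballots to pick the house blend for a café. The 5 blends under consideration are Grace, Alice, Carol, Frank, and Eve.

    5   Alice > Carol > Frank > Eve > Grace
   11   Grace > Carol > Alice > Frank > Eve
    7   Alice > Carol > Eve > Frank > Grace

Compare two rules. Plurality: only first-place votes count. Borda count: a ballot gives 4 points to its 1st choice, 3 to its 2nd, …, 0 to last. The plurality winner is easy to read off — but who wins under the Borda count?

Plurality first-place counts: Grace 11, Alice 12, Carol 0, Frank 0, Eve 0 → Alice.
Borda totals: Grace 44, Alice 70, Carol 69, Frank 28, Eve 19 → Alice.

Alice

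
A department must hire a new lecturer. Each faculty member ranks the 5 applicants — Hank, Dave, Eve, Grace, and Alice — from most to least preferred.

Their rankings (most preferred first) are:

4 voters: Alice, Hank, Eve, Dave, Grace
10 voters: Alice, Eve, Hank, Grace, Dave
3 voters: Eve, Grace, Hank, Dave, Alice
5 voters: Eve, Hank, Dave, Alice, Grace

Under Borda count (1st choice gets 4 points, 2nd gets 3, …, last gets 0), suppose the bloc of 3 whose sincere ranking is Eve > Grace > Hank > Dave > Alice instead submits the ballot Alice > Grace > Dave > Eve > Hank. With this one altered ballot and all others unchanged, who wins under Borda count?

Alice

Borda totals with the altered ballot: Hank 47, Dave 20, Eve 61, Grace 19, Alice 73.
The switch changes the winner from Eve to Alice.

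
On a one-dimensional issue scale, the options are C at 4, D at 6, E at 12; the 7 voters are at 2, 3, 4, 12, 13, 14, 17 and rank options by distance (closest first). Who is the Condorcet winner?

With single-peaked preferences on a line, the Condorcet winner is the candidate closest to the median voter.
The median voter (position 12) is closest to E at 12.
Check: E vs C — voters closer to E: 4 of 7.

E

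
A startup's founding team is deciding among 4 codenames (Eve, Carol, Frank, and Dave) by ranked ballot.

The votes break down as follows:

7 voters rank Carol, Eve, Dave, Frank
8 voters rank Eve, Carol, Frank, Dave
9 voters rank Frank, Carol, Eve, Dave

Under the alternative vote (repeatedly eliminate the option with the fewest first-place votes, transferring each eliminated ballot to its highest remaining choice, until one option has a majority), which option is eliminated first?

Round 1: Frank 9, Eve 8, Carol 7, Dave 0. Dave has the fewest and is eliminated.
Round 2: Frank 9, Eve 8, Carol 7. Carol has the fewest and is eliminated.
Round 3: Eve 15, Frank 9. Eve has a majority.

Dave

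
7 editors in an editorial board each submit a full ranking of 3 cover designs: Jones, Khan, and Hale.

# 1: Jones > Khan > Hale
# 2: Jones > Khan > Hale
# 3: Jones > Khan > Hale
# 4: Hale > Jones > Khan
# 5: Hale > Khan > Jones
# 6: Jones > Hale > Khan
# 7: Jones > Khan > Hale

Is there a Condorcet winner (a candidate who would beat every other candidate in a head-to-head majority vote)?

Head-to-head results (7 voters total):
Jones vs Khan: Jones wins 6–1.
Jones vs Hale: Jones wins 5–2.
Khan vs Hale: Khan wins 4–3.
Jones beats each rival — Khan (6–1), Hale (5–2) — so Jones is the Condorcet winner.

Yes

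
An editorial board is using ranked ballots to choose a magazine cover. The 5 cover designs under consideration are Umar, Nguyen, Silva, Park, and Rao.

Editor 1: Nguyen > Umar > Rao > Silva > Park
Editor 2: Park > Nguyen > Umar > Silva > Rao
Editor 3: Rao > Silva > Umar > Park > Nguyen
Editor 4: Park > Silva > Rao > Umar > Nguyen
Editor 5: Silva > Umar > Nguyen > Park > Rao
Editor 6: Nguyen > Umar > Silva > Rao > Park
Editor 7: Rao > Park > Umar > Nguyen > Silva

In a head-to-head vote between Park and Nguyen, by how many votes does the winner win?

1

Ballots ranking Park above Nguyen: 4.
Ballots ranking Nguyen above Park: 3.
Park wins 4–3, a margin of 1.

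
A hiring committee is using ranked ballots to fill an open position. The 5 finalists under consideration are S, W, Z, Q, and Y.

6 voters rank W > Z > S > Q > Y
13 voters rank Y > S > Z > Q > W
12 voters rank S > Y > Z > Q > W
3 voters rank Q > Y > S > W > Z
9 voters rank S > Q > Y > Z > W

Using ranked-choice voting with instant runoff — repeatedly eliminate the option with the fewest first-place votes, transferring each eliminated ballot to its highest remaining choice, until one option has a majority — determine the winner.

Round 1: S 21, Y 13, W 6, Q 3, Z 0. Z has the fewest and is eliminated.
Round 2: S 21, Y 13, W 6, Q 3. Q has the fewest and is eliminated.
Round 3: S 21, Y 16, W 6. W has the fewest and is eliminated.
Round 4: S 27, Y 16. S has a majority.

S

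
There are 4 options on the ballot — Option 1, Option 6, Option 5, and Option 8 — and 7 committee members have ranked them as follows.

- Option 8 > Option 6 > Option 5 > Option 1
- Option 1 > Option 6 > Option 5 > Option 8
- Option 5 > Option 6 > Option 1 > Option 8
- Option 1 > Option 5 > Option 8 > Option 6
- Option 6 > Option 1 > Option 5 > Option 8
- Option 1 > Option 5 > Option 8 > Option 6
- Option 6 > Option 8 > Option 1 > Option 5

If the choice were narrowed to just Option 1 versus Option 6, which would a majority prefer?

Ballots ranking Option 1 above Option 6: 3.
Ballots ranking Option 6 above Option 1: 4.
Option 6 wins the head-to-head, 4–3.

Option 6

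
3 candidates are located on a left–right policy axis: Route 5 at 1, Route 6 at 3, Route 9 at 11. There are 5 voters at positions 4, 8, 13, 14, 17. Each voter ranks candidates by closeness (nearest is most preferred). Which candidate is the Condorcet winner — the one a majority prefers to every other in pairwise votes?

With single-peaked preferences on a line, the Condorcet winner is the candidate closest to the median voter.
The median voter (position 13) is closest to Route 9 at 11.
Check: Route 9 vs Route 5 — voters closer to Route 9: 4 of 5.

Route 9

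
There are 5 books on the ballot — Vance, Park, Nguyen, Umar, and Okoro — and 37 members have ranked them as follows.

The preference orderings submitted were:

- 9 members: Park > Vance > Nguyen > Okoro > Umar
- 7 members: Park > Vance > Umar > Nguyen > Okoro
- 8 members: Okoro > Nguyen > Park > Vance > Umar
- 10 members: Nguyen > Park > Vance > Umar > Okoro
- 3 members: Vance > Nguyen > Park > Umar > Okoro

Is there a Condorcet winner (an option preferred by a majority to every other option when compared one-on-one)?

Head-to-head results (37 voters total):
Vance vs Park: Park wins 34–3.
Vance vs Nguyen: Vance wins 19–18.
Vance vs Umar: Vance wins 37–0.
Vance vs Okoro: Vance wins 29–8.
Park vs Nguyen: Nguyen wins 21–16.
Park vs Umar: Park wins 37–0.
Park vs Okoro: Park wins 29–8.
Nguyen vs Umar: Nguyen wins 30–7.
Nguyen vs Okoro: Nguyen wins 29–8.
Umar vs Okoro: Umar wins 20–17.
No candidate beats all others: Vance beats Nguyen beats Park beats Vance, a majority cycle.

No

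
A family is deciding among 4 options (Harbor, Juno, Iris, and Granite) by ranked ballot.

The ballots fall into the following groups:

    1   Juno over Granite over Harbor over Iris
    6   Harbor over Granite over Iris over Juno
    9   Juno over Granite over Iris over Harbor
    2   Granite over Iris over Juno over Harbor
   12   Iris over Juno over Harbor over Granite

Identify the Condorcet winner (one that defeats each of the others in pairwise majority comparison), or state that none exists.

Head-to-head results (30 voters total):
Harbor vs Juno: Juno wins 24–6.
Harbor vs Iris: Iris wins 23–7.
Harbor vs Granite: Harbor wins 18–12.
Juno vs Iris: Iris wins 20–10.
Juno vs Granite: Juno wins 22–8.
Iris vs Granite: Granite wins 18–12.
No candidate beats all others: Harbor beats Granite beats Iris beats Harbor, a majority cycle.

None — there is no Condorcet winner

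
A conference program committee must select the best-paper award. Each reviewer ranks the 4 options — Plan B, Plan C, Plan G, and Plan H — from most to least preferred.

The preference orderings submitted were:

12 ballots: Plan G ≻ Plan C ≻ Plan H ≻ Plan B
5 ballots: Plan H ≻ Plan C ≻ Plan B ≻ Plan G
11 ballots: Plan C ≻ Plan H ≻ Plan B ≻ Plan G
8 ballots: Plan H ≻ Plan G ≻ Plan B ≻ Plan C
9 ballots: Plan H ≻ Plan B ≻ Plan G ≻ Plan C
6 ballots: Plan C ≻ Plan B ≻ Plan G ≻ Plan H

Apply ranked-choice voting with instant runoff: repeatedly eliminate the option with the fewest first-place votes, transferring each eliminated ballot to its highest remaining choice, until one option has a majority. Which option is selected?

Plan C

Round 1: Plan H 22, Plan C 17, Plan G 12, Plan B 0. Plan B has the fewest and is eliminated.
Round 2: Plan H 22, Plan C 17, Plan G 12. Plan G has the fewest and is eliminated.
Round 3: Plan C 29, Plan H 22. Plan C has a majority.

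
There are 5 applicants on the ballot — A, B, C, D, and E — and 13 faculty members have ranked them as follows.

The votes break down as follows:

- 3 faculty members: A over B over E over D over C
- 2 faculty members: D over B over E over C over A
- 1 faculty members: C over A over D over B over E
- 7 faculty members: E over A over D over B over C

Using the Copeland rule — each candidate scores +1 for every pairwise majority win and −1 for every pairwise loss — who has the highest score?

E

Pairwise results:
  A vs B: A wins 11–2.
  A vs C: A wins 10–3.
  A vs D: A wins 11–2.
  A vs E: E wins 9–4.
  B vs C: B wins 12–1.
  B vs D: D wins 10–3.
  B vs E: E wins 7–6.
  C vs D: D wins 12–1.
  C vs E: E wins 12–1.
  D vs E: E wins 10–3.
Copeland scores (wins − losses):
  A: 3 − 1 = 2
  B: 1 − 3 = -2
  C: 0 − 4 = -4
  D: 2 − 2 = 0
  E: 4 − 0 = 4
E has the best Copeland score.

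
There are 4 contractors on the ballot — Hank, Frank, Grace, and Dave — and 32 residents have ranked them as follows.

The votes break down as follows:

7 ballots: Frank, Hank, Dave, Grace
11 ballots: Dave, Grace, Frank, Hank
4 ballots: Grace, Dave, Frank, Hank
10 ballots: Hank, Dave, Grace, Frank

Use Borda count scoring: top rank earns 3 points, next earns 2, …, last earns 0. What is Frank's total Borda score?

Borda scores:
  Hank: 7·2 + 11·0 + 4·0 + 10·3 = 44
  Frank: 7·3 + 11·1 + 4·1 + 10·0 = 36
  Grace: 7·0 + 11·2 + 4·3 + 10·1 = 44
  Dave: 7·1 + 11·3 + 4·2 + 10·2 = 68

36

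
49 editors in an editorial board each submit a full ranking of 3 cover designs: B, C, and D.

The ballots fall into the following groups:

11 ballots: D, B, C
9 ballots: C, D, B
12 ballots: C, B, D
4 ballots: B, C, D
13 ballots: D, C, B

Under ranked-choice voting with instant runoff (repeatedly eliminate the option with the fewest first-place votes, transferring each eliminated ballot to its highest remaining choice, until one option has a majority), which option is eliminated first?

Round 1: D 24, C 21, B 4. B has the fewest and is eliminated.
Round 2: C 25, D 24. C has a majority.

B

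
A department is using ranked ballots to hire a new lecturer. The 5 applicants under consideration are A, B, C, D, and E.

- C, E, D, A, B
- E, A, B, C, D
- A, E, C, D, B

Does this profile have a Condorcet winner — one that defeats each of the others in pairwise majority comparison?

Head-to-head results (3 voters total):
A vs B: A wins 3–0.
A vs C: A wins 2–1.
A vs D: A wins 2–1.
A vs E: E wins 2–1.
B vs C: C wins 2–1.
B vs D: D wins 2–1.
B vs E: E wins 3–0.
C vs D: C wins 3–0.
C vs E: E wins 2–1.
D vs E: E wins 3–0.
E beats each rival — A (2–1), B (3–0), C (2–1), D (3–0) — so E is the Condorcet winner.

Yes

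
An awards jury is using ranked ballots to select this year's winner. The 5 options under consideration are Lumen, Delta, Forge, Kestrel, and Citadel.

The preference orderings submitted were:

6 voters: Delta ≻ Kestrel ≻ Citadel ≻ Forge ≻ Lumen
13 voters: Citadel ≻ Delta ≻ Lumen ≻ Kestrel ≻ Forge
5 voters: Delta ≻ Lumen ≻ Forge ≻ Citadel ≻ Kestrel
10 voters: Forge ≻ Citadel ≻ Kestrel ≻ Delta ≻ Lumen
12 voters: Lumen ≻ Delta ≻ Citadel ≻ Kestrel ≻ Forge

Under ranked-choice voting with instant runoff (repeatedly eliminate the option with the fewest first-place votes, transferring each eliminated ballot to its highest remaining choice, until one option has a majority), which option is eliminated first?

Round 1: Citadel 13, Lumen 12, Delta 11, Forge 10, Kestrel 0. Kestrel has the fewest and is eliminated.
Round 2: Citadel 13, Lumen 12, Delta 11, Forge 10. Forge has the fewest and is eliminated.
Round 3: Citadel 23, Lumen 12, Delta 11. Delta has the fewest and is eliminated.
Round 4: Citadel 29, Lumen 17. Citadel has a majority.

Kestrel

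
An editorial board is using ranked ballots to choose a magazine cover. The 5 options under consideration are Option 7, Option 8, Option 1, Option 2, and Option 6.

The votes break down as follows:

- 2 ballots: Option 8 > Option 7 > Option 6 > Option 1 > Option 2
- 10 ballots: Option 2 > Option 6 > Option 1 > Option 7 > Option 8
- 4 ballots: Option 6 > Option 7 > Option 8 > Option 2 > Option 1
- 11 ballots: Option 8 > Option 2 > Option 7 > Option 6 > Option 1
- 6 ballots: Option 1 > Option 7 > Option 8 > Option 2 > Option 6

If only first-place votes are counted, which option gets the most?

First-place vote totals:
  Option 7: 0
  Option 8: 13
  Option 1: 6
  Option 2: 10
  Option 6: 4
Option 8 has the most first-place votes.

Option 8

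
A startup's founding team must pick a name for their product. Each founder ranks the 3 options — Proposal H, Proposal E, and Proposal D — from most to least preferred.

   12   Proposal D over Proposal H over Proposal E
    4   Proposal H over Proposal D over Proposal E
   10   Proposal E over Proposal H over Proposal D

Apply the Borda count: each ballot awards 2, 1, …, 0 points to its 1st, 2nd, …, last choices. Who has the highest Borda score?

Borda scores:
  Proposal H: 12·1 + 4·2 + 10·1 = 30
  Proposal E: 12·0 + 4·0 + 10·2 = 20
  Proposal D: 12·2 + 4·1 + 10·0 = 28
Proposal H has the highest total.

Proposal H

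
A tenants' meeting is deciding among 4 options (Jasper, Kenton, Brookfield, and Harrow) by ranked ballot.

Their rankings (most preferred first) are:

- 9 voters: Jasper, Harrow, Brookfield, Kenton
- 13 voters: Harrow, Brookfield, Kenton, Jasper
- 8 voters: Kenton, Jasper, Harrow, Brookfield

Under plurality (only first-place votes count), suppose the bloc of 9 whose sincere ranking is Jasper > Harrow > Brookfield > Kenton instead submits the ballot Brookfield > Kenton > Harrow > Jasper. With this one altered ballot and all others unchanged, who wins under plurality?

First-place totals with the altered ballot: Jasper 0, Kenton 8, Brookfield 9, Harrow 13.
The winner is unchanged: still Harrow.

Harrow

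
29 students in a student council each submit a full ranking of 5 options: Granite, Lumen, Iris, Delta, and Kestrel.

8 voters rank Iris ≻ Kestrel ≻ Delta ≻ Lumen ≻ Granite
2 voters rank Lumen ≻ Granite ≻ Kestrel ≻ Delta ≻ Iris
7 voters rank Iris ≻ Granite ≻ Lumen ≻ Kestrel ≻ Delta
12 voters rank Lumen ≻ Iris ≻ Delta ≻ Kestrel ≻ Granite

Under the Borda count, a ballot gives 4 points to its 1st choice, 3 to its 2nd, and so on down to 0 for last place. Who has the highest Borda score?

Iris

Borda scores:
  Granite: 8·0 + 2·3 + 7·3 + 12·0 = 27
  Lumen: 8·1 + 2·4 + 7·2 + 12·4 = 78
  Iris: 8·4 + 2·0 + 7·4 + 12·3 = 96
  Delta: 8·2 + 2·1 + 7·0 + 12·2 = 42
  Kestrel: 8·3 + 2·2 + 7·1 + 12·1 = 47
Iris has the highest total.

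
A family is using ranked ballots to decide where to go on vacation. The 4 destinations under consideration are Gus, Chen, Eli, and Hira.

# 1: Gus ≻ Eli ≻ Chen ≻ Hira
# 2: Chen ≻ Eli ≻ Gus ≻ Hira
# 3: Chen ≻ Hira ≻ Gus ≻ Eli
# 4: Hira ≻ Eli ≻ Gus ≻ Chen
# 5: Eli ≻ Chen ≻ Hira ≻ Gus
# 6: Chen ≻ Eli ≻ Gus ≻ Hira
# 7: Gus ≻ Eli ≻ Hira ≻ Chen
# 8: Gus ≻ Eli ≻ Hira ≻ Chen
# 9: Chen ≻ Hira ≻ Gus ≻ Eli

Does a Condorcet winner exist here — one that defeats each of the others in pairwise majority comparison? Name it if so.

Head-to-head results (9 voters total):
Gus vs Chen: Chen wins 5–4.
Gus vs Eli: Gus wins 5–4.
Gus vs Hira: Gus wins 5–4.
Chen vs Eli: Eli wins 5–4.
Chen vs Hira: Chen wins 6–3.
Eli vs Hira: Eli wins 6–3.
No candidate beats all others: Gus beats Eli beats Chen beats Gus, a majority cycle.

No Condorcet winner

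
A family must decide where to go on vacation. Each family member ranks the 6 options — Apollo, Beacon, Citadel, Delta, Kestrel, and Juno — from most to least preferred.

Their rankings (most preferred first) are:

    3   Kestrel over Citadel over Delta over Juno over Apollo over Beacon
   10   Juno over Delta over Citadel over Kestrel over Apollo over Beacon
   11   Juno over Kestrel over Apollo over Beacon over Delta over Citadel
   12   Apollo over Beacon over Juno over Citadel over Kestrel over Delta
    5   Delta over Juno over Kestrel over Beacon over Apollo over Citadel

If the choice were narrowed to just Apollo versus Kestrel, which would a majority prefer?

Kestrel

Ballots ranking Apollo above Kestrel: 12.
Ballots ranking Kestrel above Apollo: 3+10+11+5 = 29.
Kestrel wins the head-to-head, 29–12.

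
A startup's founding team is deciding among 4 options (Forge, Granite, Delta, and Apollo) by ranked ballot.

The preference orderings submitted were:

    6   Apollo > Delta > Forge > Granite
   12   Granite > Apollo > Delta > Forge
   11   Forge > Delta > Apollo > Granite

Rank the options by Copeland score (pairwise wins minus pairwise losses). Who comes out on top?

Pairwise results:
  Forge vs Granite: Forge wins 17–12.
  Forge vs Delta: Delta wins 18–11.
  Forge vs Apollo: Apollo wins 18–11.
  Granite vs Delta: Delta wins 17–12.
  Granite vs Apollo: Apollo wins 17–12.
  Delta vs Apollo: Apollo wins 18–11.
Copeland scores (wins − losses):
  Forge: 1 − 2 = -1
  Granite: 0 − 3 = -3
  Delta: 2 − 1 = 1
  Apollo: 3 − 0 = 3
Apollo has the best Copeland score.

Apollo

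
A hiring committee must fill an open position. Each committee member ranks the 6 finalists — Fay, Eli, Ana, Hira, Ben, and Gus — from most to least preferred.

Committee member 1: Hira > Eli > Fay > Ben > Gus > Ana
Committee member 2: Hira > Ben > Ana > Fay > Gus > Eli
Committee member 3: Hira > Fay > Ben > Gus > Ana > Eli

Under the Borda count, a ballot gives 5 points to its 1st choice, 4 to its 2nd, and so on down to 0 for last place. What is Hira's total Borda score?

Borda scores:
  Fay: 3 + 2 + 4 = 9
  Eli: 4 + 0 + 0 = 4
  Ana: 0 + 3 + 1 = 4
  Hira: 5 + 5 + 5 = 15
  Ben: 2 + 4 + 3 = 9
  Gus: 1 + 1 + 2 = 4

15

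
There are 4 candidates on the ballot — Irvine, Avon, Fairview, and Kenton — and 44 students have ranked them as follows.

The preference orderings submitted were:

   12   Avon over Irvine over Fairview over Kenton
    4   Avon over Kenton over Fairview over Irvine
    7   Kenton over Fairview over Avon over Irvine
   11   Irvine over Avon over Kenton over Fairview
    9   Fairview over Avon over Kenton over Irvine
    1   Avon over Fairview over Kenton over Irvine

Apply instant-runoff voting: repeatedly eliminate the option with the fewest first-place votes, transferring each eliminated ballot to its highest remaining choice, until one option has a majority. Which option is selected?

Avon

Round 1: Avon 17, Irvine 11, Fairview 9, Kenton 7. Kenton has the fewest and is eliminated.
Round 2: Avon 17, Fairview 16, Irvine 11. Irvine has the fewest and is eliminated.
Round 3: Avon 28, Fairview 16. Avon has a majority.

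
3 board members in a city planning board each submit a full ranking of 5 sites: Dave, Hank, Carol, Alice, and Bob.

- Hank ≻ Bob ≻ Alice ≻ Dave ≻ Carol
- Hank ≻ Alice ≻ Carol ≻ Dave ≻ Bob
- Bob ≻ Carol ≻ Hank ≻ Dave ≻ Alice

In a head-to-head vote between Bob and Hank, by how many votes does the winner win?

1

Ballots ranking Bob above Hank: 1.
Ballots ranking Hank above Bob: 2.
Hank wins 2–1, a margin of 1.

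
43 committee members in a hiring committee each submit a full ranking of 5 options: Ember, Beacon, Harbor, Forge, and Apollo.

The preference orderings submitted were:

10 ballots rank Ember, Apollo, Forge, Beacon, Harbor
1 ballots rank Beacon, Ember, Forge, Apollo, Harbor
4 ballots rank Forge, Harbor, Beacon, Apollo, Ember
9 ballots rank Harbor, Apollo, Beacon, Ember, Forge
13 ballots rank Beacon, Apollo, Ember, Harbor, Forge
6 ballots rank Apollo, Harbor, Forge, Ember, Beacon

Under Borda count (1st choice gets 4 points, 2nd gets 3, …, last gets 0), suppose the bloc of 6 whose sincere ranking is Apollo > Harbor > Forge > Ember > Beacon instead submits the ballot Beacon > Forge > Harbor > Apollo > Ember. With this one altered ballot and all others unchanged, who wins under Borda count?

Beacon

Borda totals with the altered ballot: Ember 78, Beacon 116, Harbor 73, Forge 56, Apollo 107.
The switch changes the winner from Apollo to Beacon.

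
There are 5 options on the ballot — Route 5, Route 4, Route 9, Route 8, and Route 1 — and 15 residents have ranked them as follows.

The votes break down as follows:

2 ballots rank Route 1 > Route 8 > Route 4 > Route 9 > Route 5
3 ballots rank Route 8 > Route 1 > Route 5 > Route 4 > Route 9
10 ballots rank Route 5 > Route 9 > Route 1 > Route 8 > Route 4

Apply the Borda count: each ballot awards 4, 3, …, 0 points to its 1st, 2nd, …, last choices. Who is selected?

Route 5

Borda scores:
  Route 5: 2·0 + 3·2 + 10·4 = 46
  Route 4: 2·2 + 3·1 + 10·0 = 7
  Route 9: 2·1 + 3·0 + 10·3 = 32
  Route 8: 2·3 + 3·4 + 10·1 = 28
  Route 1: 2·4 + 3·3 + 10·2 = 37
Route 5 has the highest total.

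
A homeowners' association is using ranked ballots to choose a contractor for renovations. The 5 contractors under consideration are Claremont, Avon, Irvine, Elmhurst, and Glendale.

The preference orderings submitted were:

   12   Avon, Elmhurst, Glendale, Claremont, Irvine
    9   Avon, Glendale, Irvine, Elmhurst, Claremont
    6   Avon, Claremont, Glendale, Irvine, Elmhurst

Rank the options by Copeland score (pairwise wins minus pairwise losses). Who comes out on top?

Avon

Pairwise results:
  Claremont vs Avon: Avon wins 27–0.
  Claremont vs Irvine: Claremont wins 18–9.
  Claremont vs Elmhurst: Elmhurst wins 21–6.
  Claremont vs Glendale: Glendale wins 21–6.
  Avon vs Irvine: Avon wins 27–0.
  Avon vs Elmhurst: Avon wins 27–0.
  Avon vs Glendale: Avon wins 27–0.
  Irvine vs Elmhurst: Irvine wins 15–12.
  Irvine vs Glendale: Glendale wins 27–0.
  Elmhurst vs Glendale: Glendale wins 15–12.
Copeland scores (wins − losses):
  Claremont: 1 − 3 = -2
  Avon: 4 − 0 = 4
  Irvine: 1 − 3 = -2
  Elmhurst: 1 − 3 = -2
  Glendale: 3 − 1 = 2
Avon has the best Copeland score.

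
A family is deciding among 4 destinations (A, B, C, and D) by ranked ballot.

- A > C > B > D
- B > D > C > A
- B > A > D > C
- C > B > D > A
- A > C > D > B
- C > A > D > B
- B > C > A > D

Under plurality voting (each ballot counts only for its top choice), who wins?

B

First-place vote totals:
  A: 2
  B: 3
  C: 2
  D: 0
B has the most first-place votes.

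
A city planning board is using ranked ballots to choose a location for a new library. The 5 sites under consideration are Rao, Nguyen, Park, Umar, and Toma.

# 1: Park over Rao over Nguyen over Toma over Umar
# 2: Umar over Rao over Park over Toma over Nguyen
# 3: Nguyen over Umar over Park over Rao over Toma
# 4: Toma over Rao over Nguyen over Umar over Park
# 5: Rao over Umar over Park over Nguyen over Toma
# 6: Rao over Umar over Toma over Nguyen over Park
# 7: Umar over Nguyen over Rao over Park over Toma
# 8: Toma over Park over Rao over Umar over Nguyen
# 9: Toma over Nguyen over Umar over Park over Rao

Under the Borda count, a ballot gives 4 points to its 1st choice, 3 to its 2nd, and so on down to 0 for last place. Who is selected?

Rao

Borda scores:
  Rao: 3 + 3 + 1 + 3 + 4 + 4 + 2 + 2 + 0 = 22
  Nguyen: 2 + 0 + 4 + 2 + 1 + 1 + 3 + 0 + 3 = 16
  Park: 4 + 2 + 2 + 0 + 2 + 0 + 1 + 3 + 1 = 15
  Umar: 0 + 4 + 3 + 1 + 3 + 3 + 4 + 1 + 2 = 21
  Toma: 1 + 1 + 0 + 4 + 0 + 2 + 0 + 4 + 4 = 16
Rao has the highest total.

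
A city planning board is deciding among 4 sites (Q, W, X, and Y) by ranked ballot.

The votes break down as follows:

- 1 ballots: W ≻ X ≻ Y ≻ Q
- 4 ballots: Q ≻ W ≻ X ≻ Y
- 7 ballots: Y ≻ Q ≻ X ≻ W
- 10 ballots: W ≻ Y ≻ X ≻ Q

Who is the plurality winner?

First-place vote totals:
  Q: 4
  W: 11
  X: 0
  Y: 7
W has the most first-place votes.

W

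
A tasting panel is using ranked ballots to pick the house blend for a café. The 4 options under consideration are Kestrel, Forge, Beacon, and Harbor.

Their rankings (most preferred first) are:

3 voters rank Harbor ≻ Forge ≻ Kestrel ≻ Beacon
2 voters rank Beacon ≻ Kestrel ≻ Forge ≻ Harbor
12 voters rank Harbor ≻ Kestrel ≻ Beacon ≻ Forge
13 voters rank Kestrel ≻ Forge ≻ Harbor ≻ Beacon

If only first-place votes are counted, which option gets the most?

Harbor

First-place vote totals:
  Kestrel: 13
  Forge: 0
  Beacon: 2
  Harbor: 15
Harbor has the most first-place votes.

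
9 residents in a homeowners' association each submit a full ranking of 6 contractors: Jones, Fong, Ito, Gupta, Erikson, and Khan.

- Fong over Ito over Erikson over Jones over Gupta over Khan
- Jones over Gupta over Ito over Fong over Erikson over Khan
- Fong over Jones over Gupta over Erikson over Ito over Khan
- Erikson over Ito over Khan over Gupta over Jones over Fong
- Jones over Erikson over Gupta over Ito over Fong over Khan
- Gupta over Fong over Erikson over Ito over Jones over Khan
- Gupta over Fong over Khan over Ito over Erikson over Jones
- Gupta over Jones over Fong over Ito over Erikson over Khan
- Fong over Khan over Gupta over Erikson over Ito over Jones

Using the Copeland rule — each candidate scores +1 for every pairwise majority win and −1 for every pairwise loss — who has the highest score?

Pairwise results:
  Jones vs Fong: Fong wins 5–4.
  Jones vs Ito: Ito wins 5–4.
  Jones vs Gupta: Gupta wins 5–4.
  Jones vs Erikson: Erikson wins 5–4.
  Jones vs Khan: Jones wins 6–3.
  Fong vs Ito: Fong wins 6–3.
  Fong vs Gupta: Gupta wins 6–3.
  Fong vs Erikson: Fong wins 7–2.
  Fong vs Khan: Fong wins 8–1.
  Ito vs Gupta: Gupta wins 7–2.
  Ito vs Erikson: Erikson wins 5–4.
  Ito vs Khan: Ito wins 7–2.
  Gupta vs Erikson: Gupta wins 6–3.
  Gupta vs Khan: Gupta wins 7–2.
  Erikson vs Khan: Erikson wins 7–2.
Copeland scores (wins − losses):
  Jones: 1 − 4 = -3
  Fong: 4 − 1 = 3
  Ito: 2 − 3 = -1
  Gupta: 5 − 0 = 5
  Erikson: 3 − 2 = 1
  Khan: 0 − 5 = -5
Gupta has the best Copeland score.

Gupta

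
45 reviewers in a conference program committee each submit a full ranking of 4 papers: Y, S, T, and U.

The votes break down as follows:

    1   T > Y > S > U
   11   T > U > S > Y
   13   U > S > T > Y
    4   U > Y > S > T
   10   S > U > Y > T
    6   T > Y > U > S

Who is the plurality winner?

T

First-place vote totals:
  Y: 0
  S: 10
  T: 18
  U: 17
T has the most first-place votes.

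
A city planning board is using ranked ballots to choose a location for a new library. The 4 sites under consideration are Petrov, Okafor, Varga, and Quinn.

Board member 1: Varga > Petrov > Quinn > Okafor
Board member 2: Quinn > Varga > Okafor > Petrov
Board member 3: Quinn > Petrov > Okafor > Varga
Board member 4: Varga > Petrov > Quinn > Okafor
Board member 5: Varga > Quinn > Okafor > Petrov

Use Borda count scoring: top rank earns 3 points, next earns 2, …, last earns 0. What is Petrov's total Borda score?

Borda scores:
  Petrov: 2 + 0 + 2 + 2 + 0 = 6
  Okafor: 0 + 1 + 1 + 0 + 1 = 3
  Varga: 3 + 2 + 0 + 3 + 3 = 11
  Quinn: 1 + 3 + 3 + 1 + 2 = 10

6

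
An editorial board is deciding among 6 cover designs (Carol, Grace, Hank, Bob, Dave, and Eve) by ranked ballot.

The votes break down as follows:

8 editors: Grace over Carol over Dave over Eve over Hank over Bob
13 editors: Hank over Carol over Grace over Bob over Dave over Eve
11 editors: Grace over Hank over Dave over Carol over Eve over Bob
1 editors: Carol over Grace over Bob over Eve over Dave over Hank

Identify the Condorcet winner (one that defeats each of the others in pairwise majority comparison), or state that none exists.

Grace

Head-to-head results (33 voters total):
Carol vs Grace: Grace wins 19–14.
Carol vs Hank: Hank wins 24–9.
Carol vs Bob: Carol wins 33–0.
Carol vs Dave: Carol wins 22–11.
Carol vs Eve: Carol wins 33–0.
Grace vs Hank: Grace wins 20–13.
Grace vs Bob: Grace wins 33–0.
Grace vs Dave: Grace wins 33–0.
Grace vs Eve: Grace wins 33–0.
Hank vs Bob: Hank wins 32–1.
Hank vs Dave: Hank wins 24–9.
Hank vs Eve: Hank wins 24–9.
Bob vs Dave: Dave wins 19–14.
Bob vs Eve: Eve wins 19–14.
Dave vs Eve: Dave wins 32–1.
Grace beats each rival — Carol (19–14), Hank (20–13), Bob (33–0), Dave (33–0), Eve (33–0) — so Grace is the Condorcet winner.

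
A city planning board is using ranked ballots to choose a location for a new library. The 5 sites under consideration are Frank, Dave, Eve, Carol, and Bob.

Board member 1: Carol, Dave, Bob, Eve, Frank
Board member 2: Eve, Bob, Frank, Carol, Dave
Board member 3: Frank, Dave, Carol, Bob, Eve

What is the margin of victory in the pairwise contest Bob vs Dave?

Ballots ranking Bob above Dave: 1.
Ballots ranking Dave above Bob: 2.
Dave wins 2–1, a margin of 1.

1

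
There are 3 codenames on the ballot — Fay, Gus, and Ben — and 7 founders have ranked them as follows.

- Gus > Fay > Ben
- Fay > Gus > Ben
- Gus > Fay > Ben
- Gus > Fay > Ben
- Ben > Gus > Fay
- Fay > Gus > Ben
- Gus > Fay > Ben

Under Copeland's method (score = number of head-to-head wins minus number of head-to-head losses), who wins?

Gus

Pairwise results:
  Fay vs Gus: Gus wins 5–2.
  Fay vs Ben: Fay wins 6–1.
  Gus vs Ben: Gus wins 6–1.
Copeland scores (wins − losses):
  Fay: 1 − 1 = 0
  Gus: 2 − 0 = 2
  Ben: 0 − 2 = -2
Gus has the best Copeland score.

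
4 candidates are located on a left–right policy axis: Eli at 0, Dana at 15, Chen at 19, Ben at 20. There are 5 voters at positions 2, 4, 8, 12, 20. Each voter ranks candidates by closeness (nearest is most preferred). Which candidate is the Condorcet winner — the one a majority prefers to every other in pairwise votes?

With single-peaked preferences on a line, the Condorcet winner is the candidate closest to the median voter.
The median voter (position 8) is closest to Dana at 15.
Check: Dana vs Chen — voters closer to Dana: 4 of 5.

Dana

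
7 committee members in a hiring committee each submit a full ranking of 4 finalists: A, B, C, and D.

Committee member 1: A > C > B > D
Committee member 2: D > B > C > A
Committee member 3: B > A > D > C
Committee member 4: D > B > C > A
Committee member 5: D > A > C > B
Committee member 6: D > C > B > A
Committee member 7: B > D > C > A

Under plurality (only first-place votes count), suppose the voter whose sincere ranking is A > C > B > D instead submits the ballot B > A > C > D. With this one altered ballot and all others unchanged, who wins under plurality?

D

First-place totals with the altered ballot: A 0, B 3, C 0, D 4.
The winner is unchanged: still D.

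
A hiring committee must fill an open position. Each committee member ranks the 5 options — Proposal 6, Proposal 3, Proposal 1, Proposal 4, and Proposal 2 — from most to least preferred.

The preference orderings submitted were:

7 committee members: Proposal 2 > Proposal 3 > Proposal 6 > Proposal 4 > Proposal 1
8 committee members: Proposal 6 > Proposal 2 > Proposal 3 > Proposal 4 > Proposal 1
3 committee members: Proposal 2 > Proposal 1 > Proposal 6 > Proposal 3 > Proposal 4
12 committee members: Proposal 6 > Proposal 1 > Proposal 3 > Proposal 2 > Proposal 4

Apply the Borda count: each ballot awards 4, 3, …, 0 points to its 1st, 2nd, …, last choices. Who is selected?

Borda scores:
  Proposal 6: 7·2 + 8·4 + 3·2 + 12·4 = 100
  Proposal 3: 7·3 + 8·2 + 3·1 + 12·2 = 64
  Proposal 1: 7·0 + 8·0 + 3·3 + 12·3 = 45
  Proposal 4: 7·1 + 8·1 + 3·0 + 12·0 = 15
  Proposal 2: 7·4 + 8·3 + 3·4 + 12·1 = 76
Proposal 6 has the highest total.

Proposal 6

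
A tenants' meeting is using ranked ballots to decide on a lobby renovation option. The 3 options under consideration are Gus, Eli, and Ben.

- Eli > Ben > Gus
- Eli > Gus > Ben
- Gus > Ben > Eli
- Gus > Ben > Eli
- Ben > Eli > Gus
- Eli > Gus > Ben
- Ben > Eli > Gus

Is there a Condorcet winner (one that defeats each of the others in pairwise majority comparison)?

No

Head-to-head results (7 voters total):
Gus vs Eli: Eli wins 5–2.
Gus vs Ben: Gus wins 4–3.
Eli vs Ben: Ben wins 4–3.
No candidate beats all others: Gus beats Ben beats Eli beats Gus, a majority cycle.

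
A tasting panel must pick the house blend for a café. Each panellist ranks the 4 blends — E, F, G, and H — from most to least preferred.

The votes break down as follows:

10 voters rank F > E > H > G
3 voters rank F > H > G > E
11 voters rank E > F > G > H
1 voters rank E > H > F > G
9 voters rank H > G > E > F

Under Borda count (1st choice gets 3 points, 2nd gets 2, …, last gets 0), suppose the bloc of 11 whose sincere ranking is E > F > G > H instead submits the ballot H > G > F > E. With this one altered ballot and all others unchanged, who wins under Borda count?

Borda totals with the altered ballot: E 32, F 51, G 43, H 78.
The switch changes the winner from E to H.

H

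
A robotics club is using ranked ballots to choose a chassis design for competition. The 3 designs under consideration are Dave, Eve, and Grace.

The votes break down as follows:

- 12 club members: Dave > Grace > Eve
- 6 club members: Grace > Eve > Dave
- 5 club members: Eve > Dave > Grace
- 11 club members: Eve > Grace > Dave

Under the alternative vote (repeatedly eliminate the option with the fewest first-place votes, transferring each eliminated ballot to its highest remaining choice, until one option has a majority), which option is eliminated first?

Round 1: Eve 16, Dave 12, Grace 6. Grace has the fewest and is eliminated.
Round 2: Eve 22, Dave 12. Eve has a majority.

Grace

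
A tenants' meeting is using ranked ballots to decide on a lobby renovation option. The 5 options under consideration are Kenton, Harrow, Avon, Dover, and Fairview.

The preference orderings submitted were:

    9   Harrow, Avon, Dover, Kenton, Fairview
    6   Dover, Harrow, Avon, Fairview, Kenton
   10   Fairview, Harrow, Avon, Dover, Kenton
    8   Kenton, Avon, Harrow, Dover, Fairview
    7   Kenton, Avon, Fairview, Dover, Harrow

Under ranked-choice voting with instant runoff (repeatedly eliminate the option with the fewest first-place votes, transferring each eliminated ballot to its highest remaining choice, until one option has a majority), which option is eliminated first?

Round 1: Kenton 15, Fairview 10, Harrow 9, Dover 6, Avon 0. Avon has the fewest and is eliminated.
Round 2: Kenton 15, Fairview 10, Harrow 9, Dover 6. Dover has the fewest and is eliminated.
Round 3: Kenton 15, Harrow 15, Fairview 10. Fairview has the fewest and is eliminated.
Round 4: Harrow 25, Kenton 15. Harrow has a majority.

Avon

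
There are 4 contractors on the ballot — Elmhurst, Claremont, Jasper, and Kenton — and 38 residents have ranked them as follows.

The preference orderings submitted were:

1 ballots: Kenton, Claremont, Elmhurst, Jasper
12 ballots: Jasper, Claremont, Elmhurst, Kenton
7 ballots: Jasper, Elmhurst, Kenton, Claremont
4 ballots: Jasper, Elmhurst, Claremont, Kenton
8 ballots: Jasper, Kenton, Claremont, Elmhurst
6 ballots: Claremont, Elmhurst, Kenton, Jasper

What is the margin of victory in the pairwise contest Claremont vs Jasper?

24

Ballots ranking Claremont above Jasper: 1+6 = 7.
Ballots ranking Jasper above Claremont: 12+7+4+8 = 31.
Jasper wins 31–7, a margin of 24.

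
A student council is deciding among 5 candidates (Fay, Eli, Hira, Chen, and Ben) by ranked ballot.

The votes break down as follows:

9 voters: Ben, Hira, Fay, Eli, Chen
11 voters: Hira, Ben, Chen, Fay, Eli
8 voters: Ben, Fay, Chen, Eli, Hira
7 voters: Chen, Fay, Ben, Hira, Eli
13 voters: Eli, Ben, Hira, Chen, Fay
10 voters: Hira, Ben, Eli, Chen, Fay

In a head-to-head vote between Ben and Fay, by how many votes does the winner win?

44

Ballots ranking Ben above Fay: 9+11+8+13+10 = 51.
Ballots ranking Fay above Ben: 7.
Ben wins 51–7, a margin of 44.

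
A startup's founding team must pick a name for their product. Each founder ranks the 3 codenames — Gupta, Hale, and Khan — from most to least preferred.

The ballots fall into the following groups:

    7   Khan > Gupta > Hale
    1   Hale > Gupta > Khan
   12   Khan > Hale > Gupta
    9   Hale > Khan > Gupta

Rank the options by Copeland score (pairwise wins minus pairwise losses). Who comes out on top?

Khan

Pairwise results:
  Gupta vs Hale: Hale wins 22–7.
  Gupta vs Khan: Khan wins 28–1.
  Hale vs Khan: Khan wins 19–10.
Copeland scores (wins − losses):
  Gupta: 0 − 2 = -2
  Hale: 1 − 1 = 0
  Khan: 2 − 0 = 2
Khan has the best Copeland score.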